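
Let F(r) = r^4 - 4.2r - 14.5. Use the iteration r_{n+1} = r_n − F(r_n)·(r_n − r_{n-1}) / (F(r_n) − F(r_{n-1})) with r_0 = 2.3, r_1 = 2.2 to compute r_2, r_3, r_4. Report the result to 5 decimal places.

F(2.3) = 3.8241000, F(2.2) = -0.3144000
r_2 = 2.2000000 − (-0.3144000)·(2.2000000 − 2.3000000) / (-0.3144000 − 3.8241000) = 2.2000000 − (0.0314400)/(-4.1385000) = 2.2075970
F(2.2075970) = -0.0210578
r_3 = 2.2075970 − (-0.0210578)·(2.2075970 − 2.2000000) / (-0.0210578 − (-0.3144000)) = 2.2075970 − (-0.0001600)/(0.2933422) = 2.2081423
F(2.2081423) = 0.0001296
r_4 = 2.2081423 − 0.0001296·(2.2081423 − 2.2075970) / (0.0001296 − (-0.0210578)) = 2.2081423 − (0.0000001)/(0.0211874) = 2.2081390

2.20760, 2.20814, 2.20814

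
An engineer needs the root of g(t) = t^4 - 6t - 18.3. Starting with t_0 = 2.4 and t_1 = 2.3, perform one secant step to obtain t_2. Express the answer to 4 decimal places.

2.3896

g(2.4) = 0.477600, g(2.3) = -4.115900
t_2 = 2.300000 − (-4.115900)·(2.300000 − 2.400000) / (-4.115900 − 0.477600) = 2.300000 − (0.411590)/(-4.593500) = 2.389603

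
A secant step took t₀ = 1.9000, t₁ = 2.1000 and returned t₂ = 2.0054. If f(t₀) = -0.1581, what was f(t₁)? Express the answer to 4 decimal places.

0.1419

The secant line through (1.9000, -0.1581) and (2.1000, f(t₁)) crosses zero at t₂ = 2.0054.
So (1.9000, -0.1581), (2.1000, f(t₁)), (2.0054, 0) are collinear:
f(t₁) = -0.1581 · (2.1000 − 2.0054) / (1.9000 − 2.0054) = -0.1581 · (0.094600)/(-0.105400) = 0.141900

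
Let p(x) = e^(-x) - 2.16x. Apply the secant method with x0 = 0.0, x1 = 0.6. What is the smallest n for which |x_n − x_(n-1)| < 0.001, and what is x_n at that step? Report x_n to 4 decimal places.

n = 4, x_n = 0.3321

p(0.0) = 1.000000, p(0.6) = -0.747188
x2 = 0.600000 − (-0.747188)·(0.600000)/(-1.747188) = 0.343409;  |Δ| = 0.256591
p(0.343409) = -0.032415
x3 = 0.343409 − (-0.032415)·(-0.256591)/(0.714773) = 0.331772;  |Δ| = 0.011636
p(0.331772) = 0.001022
x4 = 0.331772 − 0.001022·(-0.011636)/(0.033437) = 0.332128;  |Δ| = 0.000356
|x4 − x3| = 0.000356 < 0.001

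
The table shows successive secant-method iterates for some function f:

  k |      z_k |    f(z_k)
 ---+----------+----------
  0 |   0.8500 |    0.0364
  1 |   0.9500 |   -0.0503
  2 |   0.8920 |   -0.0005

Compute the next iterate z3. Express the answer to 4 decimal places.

0.8914

z3 = 0.8920 − (-0.0005)·(0.8920 − 0.9500) / (-0.0005 − (-0.0503))
   = 0.8920 − (0.000029)/(0.049800) = 0.891418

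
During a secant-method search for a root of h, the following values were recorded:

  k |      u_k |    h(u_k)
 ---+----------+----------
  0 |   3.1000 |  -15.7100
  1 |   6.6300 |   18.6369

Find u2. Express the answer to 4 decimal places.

u2 = 6.6300 − 18.6369·(6.6300 − 3.1000) / (18.6369 − (-15.7100))
   = 6.6300 − (65.788257)/(34.346900) = 4.714594

4.7146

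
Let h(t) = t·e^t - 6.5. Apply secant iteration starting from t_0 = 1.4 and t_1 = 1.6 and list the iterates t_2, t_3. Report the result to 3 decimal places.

1.473, 1.479

h(1.4) = -0.82272, h(1.6) = 1.42485
t_2 = 1.60000 − 1.42485·(1.60000 − 1.40000) / (1.42485 − (-0.82272)) = 1.60000 − (0.28497)/(2.24757) = 1.47321
h(1.47321) = -0.07207
t_3 = 1.47321 − (-0.07207)·(1.47321 − 1.60000) / (-0.07207 − 1.42485) = 1.47321 − (0.00914)/(-1.49692) = 1.47931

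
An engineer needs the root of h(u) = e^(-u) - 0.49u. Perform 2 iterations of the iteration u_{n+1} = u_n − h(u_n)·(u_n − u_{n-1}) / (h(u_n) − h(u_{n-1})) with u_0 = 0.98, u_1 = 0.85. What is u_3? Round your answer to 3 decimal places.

0.862

h(0.98) = -0.10489, h(0.85) = 0.01091
u_2 = 0.85000 − 0.01091·(0.85000 − 0.98000) / (0.01091 − (-0.10489)) = 0.85000 − (-0.00142)/(0.11580) = 0.86225
h(0.86225) = -0.00029
u_3 = 0.86225 − (-0.00029)·(0.86225 − 0.85000) / (-0.00029 − 0.01091) = 0.86225 − (0.00000)/(-0.01121) = 0.86193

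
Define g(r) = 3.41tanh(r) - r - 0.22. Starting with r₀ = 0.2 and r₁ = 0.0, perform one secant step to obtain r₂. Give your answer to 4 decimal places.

0.0930

g(0.2) = 0.253050, g(0.0) = -0.220000
r₂ = 0.000000 − (-0.220000)·(0.000000 − 0.200000) / (-0.220000 − 0.253050) = 0.000000 − (0.044000)/(-0.473050) = 0.093013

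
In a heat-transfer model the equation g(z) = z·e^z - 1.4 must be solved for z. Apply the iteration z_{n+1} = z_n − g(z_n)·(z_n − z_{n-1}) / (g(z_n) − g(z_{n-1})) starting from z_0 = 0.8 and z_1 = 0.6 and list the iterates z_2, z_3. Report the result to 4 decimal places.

0.6893, 0.6978

g(0.8) = 0.380433, g(0.6) = -0.306729
z_2 = 0.600000 − (-0.306729)·(0.600000 − 0.800000) / (-0.306729 − 0.380433) = 0.600000 − (0.061346)/(-0.687161) = 0.689274
g(0.689274) = -0.026781
z_3 = 0.689274 − (-0.026781)·(0.689274 − 0.600000) / (-0.026781 − (-0.306729)) = 0.689274 − (-0.002391)/(0.279948) = 0.697814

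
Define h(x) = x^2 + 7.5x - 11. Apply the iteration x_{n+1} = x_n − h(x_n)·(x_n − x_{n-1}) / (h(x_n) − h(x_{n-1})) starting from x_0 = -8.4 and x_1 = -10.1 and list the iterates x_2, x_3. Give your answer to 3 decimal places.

-8.713, -8.751

h(-8.4) = -3.44000, h(-10.1) = 15.26000
x_2 = -10.10000 − 15.26000·(-10.10000 − (-8.40000)) / (15.26000 − (-3.44000)) = -10.10000 − (-25.94200)/(18.70000) = -8.71273
h(-8.71273) = -0.43384
x_3 = -8.71273 − (-0.43384)·(-8.71273 − (-10.10000)) / (-0.43384 − 15.26000) = -8.71273 − (-0.60185)/(-15.69384) = -8.75108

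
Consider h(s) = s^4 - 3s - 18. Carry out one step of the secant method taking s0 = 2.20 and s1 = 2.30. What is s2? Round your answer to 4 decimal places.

h(2.20) = -1.174400, h(2.30) = 3.084100
s2 = 2.300000 − 3.084100·(2.300000 − 2.200000) / (3.084100 − (-1.174400)) = 2.300000 − (0.308410)/(4.258500) = 2.227578

2.2276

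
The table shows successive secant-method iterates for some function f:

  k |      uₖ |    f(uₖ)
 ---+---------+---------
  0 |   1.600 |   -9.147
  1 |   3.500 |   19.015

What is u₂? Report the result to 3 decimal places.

2.217

u₂ = 3.500 − 19.015·(3.500 − 1.600) / (19.015 − (-9.147))
   = 3.500 − (36.12850)/(28.16200) = 2.21712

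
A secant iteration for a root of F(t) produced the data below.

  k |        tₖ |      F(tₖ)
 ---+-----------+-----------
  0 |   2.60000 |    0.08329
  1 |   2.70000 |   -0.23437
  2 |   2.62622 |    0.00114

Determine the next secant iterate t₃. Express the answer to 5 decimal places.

t₃ = 2.62622 − 0.00114·(2.62622 − 2.70000) / (0.00114 − (-0.23437))
   = 2.62622 − (-0.0000841)/(0.2355100) = 2.6265771

2.62658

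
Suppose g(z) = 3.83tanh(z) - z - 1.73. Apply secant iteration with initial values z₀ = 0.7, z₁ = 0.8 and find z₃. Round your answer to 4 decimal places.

g(0.7) = -0.115271, g(0.8) = 0.013261
z₂ = 0.800000 − 0.013261·(0.800000 − 0.700000) / (0.013261 − (-0.115271)) = 0.800000 − (0.001326)/(0.128532) = 0.789683
g(0.789683) = 0.001336
z₃ = 0.789683 − 0.001336·(0.789683 − 0.800000) / (0.001336 − 0.013261) = 0.789683 − (-0.000014)/(-0.011925) = 0.788527

0.7885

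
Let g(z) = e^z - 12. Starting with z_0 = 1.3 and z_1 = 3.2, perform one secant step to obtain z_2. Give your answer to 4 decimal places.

g(1.3) = -8.330703, g(3.2) = 12.532530
z_2 = 3.200000 − 12.532530·(3.200000 − 1.300000) / (12.532530 − (-8.330703)) = 3.200000 − (23.811807)/(20.863234) = 2.058671

2.0587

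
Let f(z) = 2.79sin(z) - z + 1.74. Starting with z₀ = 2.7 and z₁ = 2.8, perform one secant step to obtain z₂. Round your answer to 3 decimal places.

2.765

f(2.7) = 0.23239, f(2.8) = -0.12538
z₂ = 2.80000 − (-0.12538)·(2.80000 − 2.70000) / (-0.12538 − 0.23239) = 2.80000 − (-0.01254)/(-0.35777) = 2.76495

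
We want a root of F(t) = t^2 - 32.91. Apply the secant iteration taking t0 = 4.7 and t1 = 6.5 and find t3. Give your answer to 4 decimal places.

F(4.7) = -10.820000, F(6.5) = 9.340000
t2 = 6.500000 − 9.340000·(6.500000 − 4.700000) / (9.340000 − (-10.820000)) = 6.500000 − (16.812000)/(20.160000) = 5.666071
F(5.666071) = -0.805635
t3 = 5.666071 − (-0.805635)·(5.666071 − 6.500000) / (-0.805635 − 9.340000) = 5.666071 − (0.671842)/(-10.145635) = 5.732291

5.7323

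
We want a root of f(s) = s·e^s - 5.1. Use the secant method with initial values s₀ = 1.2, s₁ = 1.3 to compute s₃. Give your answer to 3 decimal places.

f(1.2) = -1.11586, f(1.3) = -0.32991
s₂ = 1.30000 − (-0.32991)·(1.30000 − 1.20000) / (-0.32991 − (-1.11586)) = 1.30000 − (-0.03299)/(0.78595) = 1.34198
f(1.34198) = 0.03521
s₃ = 1.34198 − 0.03521·(1.34198 − 1.30000) / (0.03521 − (-0.32991)) = 1.34198 − (0.00148)/(0.36512) = 1.33793

1.338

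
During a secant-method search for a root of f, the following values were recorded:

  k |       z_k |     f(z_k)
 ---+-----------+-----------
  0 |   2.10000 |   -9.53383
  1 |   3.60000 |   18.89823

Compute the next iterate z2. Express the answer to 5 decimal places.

2.60298

z2 = 3.60000 − 18.89823·(3.60000 − 2.10000) / (18.89823 − (-9.53383))
   = 3.60000 − (28.3473450)/(28.4320600) = 2.6029796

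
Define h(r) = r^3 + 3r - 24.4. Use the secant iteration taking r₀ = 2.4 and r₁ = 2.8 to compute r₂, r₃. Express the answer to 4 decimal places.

2.5448, 2.5565

h(2.4) = -3.376000, h(2.8) = 5.952000
r₂ = 2.800000 − 5.952000·(2.800000 − 2.400000) / (5.952000 − (-3.376000)) = 2.800000 − (2.380800)/(9.328000) = 2.544768
h(2.544768) = -0.286165
r₃ = 2.544768 − (-0.286165)·(2.544768 − 2.800000) / (-0.286165 − 5.952000) = 2.544768 − (0.073038)/(-6.238165) = 2.556477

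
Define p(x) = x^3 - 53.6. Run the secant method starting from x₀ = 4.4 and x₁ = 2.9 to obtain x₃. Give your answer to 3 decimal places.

p(4.4) = 31.58400, p(2.9) = -29.21100
x₂ = 2.90000 − (-29.21100)·(2.90000 − 4.40000) / (-29.21100 − 31.58400) = 2.90000 − (43.81650)/(-60.79500) = 3.62073
p(3.62073) = -6.13355
x₃ = 3.62073 − (-6.13355)·(3.62073 − 2.90000) / (-6.13355 − (-29.21100)) = 3.62073 − (-4.42060)/(23.07745) = 3.81228

3.812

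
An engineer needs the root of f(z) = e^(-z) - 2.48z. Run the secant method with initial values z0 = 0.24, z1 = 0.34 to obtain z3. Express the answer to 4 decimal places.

0.2990

f(0.24) = 0.191428, f(0.34) = -0.131430
z2 = 0.340000 − (-0.131430)·(0.340000 − 0.240000) / (-0.131430 − 0.191428) = 0.340000 − (-0.013143)/(-0.322858) = 0.299292
f(0.299292) = -0.000900
z3 = 0.299292 − (-0.000900)·(0.299292 − 0.340000) / (-0.000900 − (-0.131430)) = 0.299292 − (0.000037)/(0.130529) = 0.299011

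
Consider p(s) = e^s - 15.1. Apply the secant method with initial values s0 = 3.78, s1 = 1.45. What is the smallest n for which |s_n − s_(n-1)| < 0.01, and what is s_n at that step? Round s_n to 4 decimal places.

n = 7, s_n = 2.7146

p(3.78) = 28.716042, p(1.45) = -10.836885
s2 = 1.450000 − (-10.836885)·(-2.330000)/(-39.552927) = 2.088384;  |Δ| = 0.638384
p(2.088384) = -7.028142
s3 = 2.088384 − (-7.028142)·(0.638384)/(3.808743) = 3.266371;  |Δ| = 1.177987
p(3.266371) = 11.116027
s4 = 3.266371 − 11.116027·(1.177987)/(18.144169) = 2.544677;  |Δ| = 0.721694
p(2.544677) = -2.360888
s5 = 2.544677 − (-2.360888)·(-0.721694)/(-13.476915) = 2.671103;  |Δ| = 0.126426
p(2.671103) = -0.644089
s6 = 2.671103 − (-0.644089)·(0.126426)/(1.716799) = 2.718535;  |Δ| = 0.047431
p(2.718535) = 0.058094
s7 = 2.718535 − 0.058094·(0.047431)/(0.702183) = 2.714610;  |Δ| = 0.003924
|s7 − s6| = 0.003924 < 0.01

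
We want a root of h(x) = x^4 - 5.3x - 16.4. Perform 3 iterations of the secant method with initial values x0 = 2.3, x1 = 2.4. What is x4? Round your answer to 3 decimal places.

2.314

h(2.3) = -0.60590, h(2.4) = 4.05760
x2 = 2.40000 − 4.05760·(2.40000 − 2.30000) / (4.05760 − (-0.60590)) = 2.40000 − (0.40576)/(4.66350) = 2.31299
h(2.31299) = -0.03707
x3 = 2.31299 − (-0.03707)·(2.31299 − 2.40000) / (-0.03707 − 4.05760) = 2.31299 − (0.00323)/(-4.09467) = 2.31378
h(2.31378) = -0.00224
x4 = 2.31378 − (-0.00224)·(2.31378 − 2.31299) / (-0.00224 − (-0.03707)) = 2.31378 − (0.00000)/(0.03483) = 2.31383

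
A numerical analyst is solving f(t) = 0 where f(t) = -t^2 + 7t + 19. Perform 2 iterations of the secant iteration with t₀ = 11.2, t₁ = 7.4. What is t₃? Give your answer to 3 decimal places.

f(11.2) = -28.04000, f(7.4) = 16.04000
t₂ = 7.40000 − 16.04000·(7.40000 − 11.20000) / (16.04000 − (-28.04000)) = 7.40000 − (-60.95200)/(44.08000) = 8.78276
f(8.78276) = 3.34246
t₃ = 8.78276 − 3.34246·(8.78276 − 7.40000) / (3.34246 − 16.04000) = 8.78276 − (4.62182)/(-12.69754) = 9.14675

9.147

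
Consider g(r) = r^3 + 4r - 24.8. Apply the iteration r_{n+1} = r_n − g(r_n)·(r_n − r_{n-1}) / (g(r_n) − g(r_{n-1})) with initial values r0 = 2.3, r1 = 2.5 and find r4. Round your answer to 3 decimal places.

g(2.3) = -3.43300, g(2.5) = 0.82500
r2 = 2.50000 − 0.82500·(2.50000 − 2.30000) / (0.82500 − (-3.43300)) = 2.50000 − (0.16500)/(4.25800) = 2.46125
g(2.46125) = -0.04537
r3 = 2.46125 − (-0.04537)·(2.46125 − 2.50000) / (-0.04537 − 0.82500) = 2.46125 − (0.00176)/(-0.87037) = 2.46327
g(2.46327) = -0.00055
r4 = 2.46327 − (-0.00055)·(2.46327 − 2.46125) / (-0.00055 − (-0.04537)) = 2.46327 − (0.00000)/(0.04482) = 2.46329

2.463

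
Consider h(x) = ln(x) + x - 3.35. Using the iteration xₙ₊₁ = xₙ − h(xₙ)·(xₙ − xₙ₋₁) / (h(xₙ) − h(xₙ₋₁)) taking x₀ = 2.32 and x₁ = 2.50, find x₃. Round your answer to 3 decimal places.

h(2.32) = -0.18843, h(2.50) = 0.06629
x₂ = 2.50000 − 0.06629·(2.50000 − 2.32000) / (0.06629 − (-0.18843)) = 2.50000 − (0.01193)/(0.25472) = 2.45316
h(2.45316) = 0.00053
x₃ = 2.45316 − 0.00053·(2.45316 − 2.50000) / (0.00053 − 0.06629) = 2.45316 − (-0.00002)/(-0.06576) = 2.45278

2.453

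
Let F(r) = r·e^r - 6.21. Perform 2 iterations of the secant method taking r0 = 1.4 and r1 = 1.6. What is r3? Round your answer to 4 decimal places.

F(1.4) = -0.532720, F(1.6) = 1.714852
r2 = 1.600000 − 1.714852·(1.600000 − 1.400000) / (1.714852 − (-0.532720)) = 1.600000 − (0.342970)/(2.247572) = 1.447404
F(1.447404) = -0.055548
r3 = 1.447404 − (-0.055548)·(1.447404 − 1.600000) / (-0.055548 − 1.714852) = 1.447404 − (0.008476)/(-1.770400) = 1.452192

1.4522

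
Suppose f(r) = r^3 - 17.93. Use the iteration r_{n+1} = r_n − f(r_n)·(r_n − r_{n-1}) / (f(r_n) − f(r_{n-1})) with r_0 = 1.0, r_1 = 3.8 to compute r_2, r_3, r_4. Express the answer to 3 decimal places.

1.880, 2.329, 2.726

f(1.0) = -16.93000, f(3.8) = 36.94200
r_2 = 3.80000 − 36.94200·(3.80000 − 1.00000) / (36.94200 − (-16.93000)) = 3.80000 − (103.43760)/(53.87200) = 1.87994
f(1.87994) = -11.28599
r_3 = 1.87994 − (-11.28599)·(1.87994 − 3.80000) / (-11.28599 − 36.94200) = 1.87994 − (21.66980)/(-48.22799) = 2.32926
f(2.32926) = -5.29275
r_4 = 2.32926 − (-5.29275)·(2.32926 − 1.87994) / (-5.29275 − (-11.28599)) = 2.32926 − (-2.37814)/(5.99324) = 2.72606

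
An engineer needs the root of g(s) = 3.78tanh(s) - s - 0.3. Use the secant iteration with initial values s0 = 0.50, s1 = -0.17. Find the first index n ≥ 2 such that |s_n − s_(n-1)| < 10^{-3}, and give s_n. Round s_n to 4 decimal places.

n = 4, s_n = 0.1085

g(0.50) = 0.946803, g(-0.17) = -0.766480
s2 = -0.170000 − (-0.766480)·(-0.670000)/(-1.713283) = 0.129741;  |Δ| = 0.299741
g(0.129741) = 0.057948
s3 = 0.129741 − 0.057948·(0.299741)/(0.824428) = 0.108673;  |Δ| = 0.021068
g(0.108673) = 0.000502
s4 = 0.108673 − 0.000502·(-0.021068)/(-0.057446) = 0.108489;  |Δ| = 0.000184
|s4 − s3| = 0.000184 < 10^{-3}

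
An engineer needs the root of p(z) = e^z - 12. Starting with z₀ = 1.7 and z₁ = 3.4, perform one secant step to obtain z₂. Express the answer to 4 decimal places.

p(1.7) = -6.526053, p(3.4) = 17.964100
z₂ = 3.400000 − 17.964100·(3.400000 − 1.700000) / (17.964100 − (-6.526053)) = 3.400000 − (30.538970)/(24.490153) = 2.153010

2.1530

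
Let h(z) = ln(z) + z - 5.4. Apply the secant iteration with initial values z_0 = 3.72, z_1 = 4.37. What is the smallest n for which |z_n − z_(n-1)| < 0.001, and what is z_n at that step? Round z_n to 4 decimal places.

n = 4, z_n = 4.0110

h(3.72) = -0.366276, h(4.37) = 0.444763
z_2 = 4.370000 − 0.444763·(0.650000)/(0.811039) = 4.013549;  |Δ| = 0.356451
h(4.013549) = 0.003225
z_3 = 4.013549 − 0.003225·(-0.356451)/(-0.441538) = 4.010946;  |Δ| = 0.002603
h(4.010946) = -0.000027
z_4 = 4.010946 − (-0.000027)·(-0.002603)/(-0.003252) = 4.010968;  |Δ| = 0.000022
|z_4 − z_3| = 0.000022 < 0.001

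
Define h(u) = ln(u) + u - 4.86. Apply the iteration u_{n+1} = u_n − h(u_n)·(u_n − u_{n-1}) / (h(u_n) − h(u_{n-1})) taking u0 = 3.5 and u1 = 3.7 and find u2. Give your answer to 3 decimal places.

h(3.5) = -0.10724, h(3.7) = 0.14833
u2 = 3.70000 − 0.14833·(3.70000 − 3.50000) / (0.14833 − (-0.10724)) = 3.70000 − (0.02967)/(0.25557) = 3.58392

3.584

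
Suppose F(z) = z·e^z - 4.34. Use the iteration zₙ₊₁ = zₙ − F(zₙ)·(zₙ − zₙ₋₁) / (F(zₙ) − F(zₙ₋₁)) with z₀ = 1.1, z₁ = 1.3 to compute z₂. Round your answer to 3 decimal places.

F(1.1) = -1.03542, F(1.3) = 0.43009
z₂ = 1.30000 − 0.43009·(1.30000 − 1.10000) / (0.43009 − (-1.03542)) = 1.30000 − (0.08602)/(1.46550) = 1.24131

1.241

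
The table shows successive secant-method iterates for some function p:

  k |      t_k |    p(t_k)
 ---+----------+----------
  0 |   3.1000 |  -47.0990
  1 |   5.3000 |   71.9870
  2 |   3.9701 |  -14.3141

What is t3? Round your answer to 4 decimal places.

4.1907

t3 = 3.9701 − (-14.3141)·(3.9701 − 5.3000) / (-14.3141 − 71.9870)
   = 3.9701 − (19.036322)/(-86.301100) = 4.190680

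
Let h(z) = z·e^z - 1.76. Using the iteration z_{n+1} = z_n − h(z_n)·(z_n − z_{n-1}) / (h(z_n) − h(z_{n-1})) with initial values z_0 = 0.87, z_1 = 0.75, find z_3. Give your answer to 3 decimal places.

0.795

h(0.87) = 0.31661, h(0.75) = -0.17225
z_2 = 0.75000 − (-0.17225)·(0.75000 − 0.87000) / (-0.17225 − 0.31661) = 0.75000 − (0.02067)/(-0.48886) = 0.79228
h(0.79228) = -0.01030
z_3 = 0.79228 − (-0.01030)·(0.79228 − 0.75000) / (-0.01030 − (-0.17225)) = 0.79228 − (-0.00044)/(0.16195) = 0.79497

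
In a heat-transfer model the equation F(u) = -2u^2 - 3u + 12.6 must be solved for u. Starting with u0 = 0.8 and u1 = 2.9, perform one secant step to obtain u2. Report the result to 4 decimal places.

F(0.8) = 8.920000, F(2.9) = -12.920000
u2 = 2.900000 − (-12.920000)·(2.900000 − 0.800000) / (-12.920000 − 8.920000) = 2.900000 − (-27.132000)/(-21.840000) = 1.657692

1.6577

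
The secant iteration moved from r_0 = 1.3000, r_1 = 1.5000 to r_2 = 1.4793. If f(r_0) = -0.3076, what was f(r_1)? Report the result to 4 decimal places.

The secant line through (1.3000, -0.3076) and (1.5000, f(r_1)) crosses zero at r_2 = 1.4793.
So (1.3000, -0.3076), (1.5000, f(r_1)), (1.4793, 0) are collinear:
f(r_1) = -0.3076 · (1.5000 − 1.4793) / (1.3000 − 1.4793) = -0.3076 · (0.020700)/(-0.179300) = 0.035512

0.0355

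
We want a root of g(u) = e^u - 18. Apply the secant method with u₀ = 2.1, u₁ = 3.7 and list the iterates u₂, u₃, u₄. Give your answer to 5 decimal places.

g(2.1) = -9.8338301, g(3.7) = 22.4473044
u₂ = 3.7000000 − 22.4473044·(3.7000000 − 2.1000000) / (22.4473044 − (-9.8338301)) = 3.7000000 − (35.9156870)/(32.2811344) = 2.5874094
g(2.5874094) = -4.7047159
u₃ = 2.5874094 − (-4.7047159)·(2.5874094 − 3.7000000) / (-4.7047159 − 22.4473044) = 2.5874094 − (5.2344227)/(-27.1520203) = 2.7801915
g(2.7801915) = -1.8778925
u₄ = 2.7801915 − (-1.8778925)·(2.7801915 − 2.5874094) / (-1.8778925 − (-4.7047159)) = 2.7801915 − (-0.3620240)/(2.8268234) = 2.9082589

2.58741, 2.78019, 2.90826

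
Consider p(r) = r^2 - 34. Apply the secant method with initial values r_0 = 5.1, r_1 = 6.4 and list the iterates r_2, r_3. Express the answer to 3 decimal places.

5.795, 5.829

p(5.1) = -7.99000, p(6.4) = 6.96000
r_2 = 6.40000 − 6.96000·(6.40000 − 5.10000) / (6.96000 − (-7.99000)) = 6.40000 − (9.04800)/(14.95000) = 5.79478
p(5.79478) = -0.42049
r_3 = 5.79478 − (-0.42049)·(5.79478 − 6.40000) / (-0.42049 − 6.96000) = 5.79478 − (0.25449)/(-7.38049) = 5.82926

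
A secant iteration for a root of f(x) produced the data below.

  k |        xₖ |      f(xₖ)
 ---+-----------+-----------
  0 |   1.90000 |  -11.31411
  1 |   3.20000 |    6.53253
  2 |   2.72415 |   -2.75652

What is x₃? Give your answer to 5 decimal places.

x₃ = 2.72415 − (-2.75652)·(2.72415 − 3.20000) / (-2.75652 − 6.53253)
   = 2.72415 − (1.3116900)/(-9.2890500) = 2.8653582

2.86536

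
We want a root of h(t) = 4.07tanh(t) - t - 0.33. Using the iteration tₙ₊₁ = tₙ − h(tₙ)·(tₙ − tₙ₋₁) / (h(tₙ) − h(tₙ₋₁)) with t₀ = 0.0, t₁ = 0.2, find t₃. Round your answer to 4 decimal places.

0.1080

h(0.0) = -0.330000, h(0.2) = 0.273318
t₂ = 0.200000 − 0.273318·(0.200000 − 0.000000) / (0.273318 − (-0.330000)) = 0.200000 − (0.054664)/(0.603318) = 0.109395
h(0.109395) = 0.004075
t₃ = 0.109395 − 0.004075·(0.109395 − 0.200000) / (0.004075 − 0.273318) = 0.109395 − (-0.000369)/(-0.269242) = 0.108024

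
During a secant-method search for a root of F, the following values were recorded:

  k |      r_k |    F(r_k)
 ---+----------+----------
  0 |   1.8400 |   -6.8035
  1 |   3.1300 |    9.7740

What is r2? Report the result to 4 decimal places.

2.3694

r2 = 3.1300 − 9.7740·(3.1300 − 1.8400) / (9.7740 − (-6.8035))
   = 3.1300 − (12.608460)/(16.577500) = 2.369423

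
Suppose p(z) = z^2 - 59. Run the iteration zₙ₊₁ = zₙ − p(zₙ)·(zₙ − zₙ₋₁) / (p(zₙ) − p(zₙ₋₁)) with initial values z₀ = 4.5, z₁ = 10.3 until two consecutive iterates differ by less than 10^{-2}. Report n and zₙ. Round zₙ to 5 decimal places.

p(4.5) = -38.7500000, p(10.3) = 47.0900000
z₂ = 10.3000000 − 47.0900000·(5.8000000)/(85.8400000) = 7.1182432;  |Δ| = 3.1817568
p(7.1182432) = -8.3306131
z₃ = 7.1182432 − (-8.3306131)·(-3.1817568)/(-55.4206131) = 7.5965127;  |Δ| = 0.4782694
p(7.5965127) = -1.2929953
z₄ = 7.5965127 − (-1.2929953)·(0.4782694)/(7.0376178) = 7.6843833;  |Δ| = 0.0878707
p(7.6843833) = 0.0497471
z₅ = 7.6843833 − 0.0497471·(0.0878707)/(1.3427424) = 7.6811278;  |Δ| = 0.0032555
|z₅ − z₄| = 0.0032555 < 10^{-2}

n = 5, zₙ = 7.68113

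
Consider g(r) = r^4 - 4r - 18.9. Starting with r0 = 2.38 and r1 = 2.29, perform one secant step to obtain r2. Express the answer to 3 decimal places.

2.302

g(2.38) = 3.66543, g(2.29) = -0.55942
r2 = 2.29000 − (-0.55942)·(2.29000 − 2.38000) / (-0.55942 − 3.66543) = 2.29000 − (0.05035)/(-4.22484) = 2.30192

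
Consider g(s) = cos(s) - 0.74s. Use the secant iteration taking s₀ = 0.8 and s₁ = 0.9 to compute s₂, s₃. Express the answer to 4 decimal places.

g(0.8) = 0.104707, g(0.9) = -0.044390
s₂ = 0.900000 − (-0.044390)·(0.900000 − 0.800000) / (-0.044390 − 0.104707) = 0.900000 − (-0.004439)/(-0.149097) = 0.870227
g(0.870227) = 0.000685
s₃ = 0.870227 − 0.000685·(0.870227 − 0.900000) / (0.000685 − (-0.044390)) = 0.870227 − (-0.000020)/(0.045075) = 0.870679

0.8702, 0.8707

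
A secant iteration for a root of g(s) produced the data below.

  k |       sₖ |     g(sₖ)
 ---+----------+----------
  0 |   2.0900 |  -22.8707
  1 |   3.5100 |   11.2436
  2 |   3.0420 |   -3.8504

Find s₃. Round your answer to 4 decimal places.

s₃ = 3.0420 − (-3.8504)·(3.0420 − 3.5100) / (-3.8504 − 11.2436)
   = 3.0420 − (1.801987)/(-15.094000) = 3.161384

3.1614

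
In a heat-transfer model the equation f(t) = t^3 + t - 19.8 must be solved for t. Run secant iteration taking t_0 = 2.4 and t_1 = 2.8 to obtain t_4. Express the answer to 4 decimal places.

2.5822

f(2.4) = -3.576000, f(2.8) = 4.952000
t_2 = 2.800000 − 4.952000·(2.800000 − 2.400000) / (4.952000 − (-3.576000)) = 2.800000 − (1.980800)/(8.528000) = 2.567730
f(2.567730) = -0.302620
t_3 = 2.567730 − (-0.302620)·(2.567730 − 2.800000) / (-0.302620 − 4.952000) = 2.567730 − (0.070290)/(-5.254620) = 2.581107
f(2.581107) = -0.023275
t_4 = 2.581107 − (-0.023275)·(2.581107 − 2.567730) / (-0.023275 − (-0.302620)) = 2.581107 − (-0.000311)/(0.279345) = 2.582221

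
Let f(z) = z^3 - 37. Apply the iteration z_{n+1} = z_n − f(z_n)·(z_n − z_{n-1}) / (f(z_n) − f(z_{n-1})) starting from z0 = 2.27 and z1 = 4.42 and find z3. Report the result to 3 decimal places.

f(2.27) = -25.30292, f(4.42) = 49.35089
z2 = 4.42000 − 49.35089·(4.42000 − 2.27000) / (49.35089 − (-25.30292)) = 4.42000 − (106.10441)/(74.65381) = 2.99871
f(2.99871) = -10.03471
z3 = 2.99871 − (-10.03471)·(2.99871 − 4.42000) / (-10.03471 − 49.35089) = 2.99871 − (14.26219)/(-59.38560) = 3.23888

3.239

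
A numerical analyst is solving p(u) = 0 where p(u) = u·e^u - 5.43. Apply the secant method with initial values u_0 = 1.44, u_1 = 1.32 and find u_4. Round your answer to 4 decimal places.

p(1.44) = 0.647802, p(1.32) = -0.488684
u_2 = 1.320000 − (-0.488684)·(1.320000 − 1.440000) / (-0.488684 − 0.647802) = 1.320000 − (0.058642)/(-1.136486) = 1.371599
p(1.371599) = -0.023635
u_3 = 1.371599 − (-0.023635)·(1.371599 − 1.320000) / (-0.023635 − (-0.488684)) = 1.371599 − (-0.001220)/(0.465049) = 1.374222
p(1.374222) = 0.000925
u_4 = 1.374222 − 0.000925·(1.374222 − 1.371599) / (0.000925 − (-0.023635)) = 1.374222 − (0.000002)/(0.024560) = 1.374123

1.3741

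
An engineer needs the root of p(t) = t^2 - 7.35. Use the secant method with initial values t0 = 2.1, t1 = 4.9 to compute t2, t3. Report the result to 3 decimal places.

2.520, 2.655

p(2.1) = -2.94000, p(4.9) = 16.66000
t2 = 4.90000 − 16.66000·(4.90000 − 2.10000) / (16.66000 − (-2.94000)) = 4.90000 − (46.64800)/(19.60000) = 2.52000
p(2.52000) = -0.99960
t3 = 2.52000 − (-0.99960)·(2.52000 − 4.90000) / (-0.99960 − 16.66000) = 2.52000 − (2.37905)/(-17.65960) = 2.65472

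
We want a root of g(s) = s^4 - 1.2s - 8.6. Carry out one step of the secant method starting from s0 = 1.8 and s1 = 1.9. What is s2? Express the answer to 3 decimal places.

g(1.8) = -0.26240, g(1.9) = 2.15210
s2 = 1.90000 − 2.15210·(1.90000 − 1.80000) / (2.15210 − (-0.26240)) = 1.90000 − (0.21521)/(2.41450) = 1.81087

1.811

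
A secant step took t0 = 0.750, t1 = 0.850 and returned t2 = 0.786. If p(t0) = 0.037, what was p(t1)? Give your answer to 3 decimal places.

The secant line through (0.750, 0.037) and (0.850, p(t1)) crosses zero at t2 = 0.786.
So (0.750, 0.037), (0.850, p(t1)), (0.786, 0) are collinear:
p(t1) = 0.037 · (0.850 − 0.786) / (0.750 − 0.786) = 0.037 · (0.06400)/(-0.03600) = -0.06578

-0.066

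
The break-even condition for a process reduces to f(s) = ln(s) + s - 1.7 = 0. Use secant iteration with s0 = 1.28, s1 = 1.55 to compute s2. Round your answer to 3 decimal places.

f(1.28) = -0.17314, f(1.55) = 0.28825
s2 = 1.55000 − 0.28825·(1.55000 − 1.28000) / (0.28825 − (-0.17314)) = 1.55000 − (0.07783)/(0.46139) = 1.38132

1.381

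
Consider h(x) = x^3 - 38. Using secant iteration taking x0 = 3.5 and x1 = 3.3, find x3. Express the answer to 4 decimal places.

h(3.5) = 4.875000, h(3.3) = -2.063000
x2 = 3.300000 − (-2.063000)·(3.300000 − 3.500000) / (-2.063000 − 4.875000) = 3.300000 − (0.412600)/(-6.938000) = 3.359470
h(3.359470) = -0.084906
x3 = 3.359470 − (-0.084906)·(3.359470 − 3.300000) / (-0.084906 − (-2.063000)) = 3.359470 − (-0.005049)/(1.978094) = 3.362022

3.3620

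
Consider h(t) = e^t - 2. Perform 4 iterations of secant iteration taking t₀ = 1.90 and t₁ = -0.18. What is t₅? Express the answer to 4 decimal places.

0.6859

h(1.90) = 4.685894, h(-0.18) = -1.164730
t₂ = -0.180000 − (-1.164730)·(-0.180000 − 1.900000) / (-1.164730 − 4.685894) = -0.180000 − (2.422638)/(-5.850624) = 0.234082
h(0.234082) = -0.736252
t₃ = 0.234082 − (-0.736252)·(0.234082 − (-0.180000)) / (-0.736252 − (-1.164730)) = 0.234082 − (-0.304869)/(0.428478) = 0.945597
h(0.945597) = 0.574351
t₄ = 0.945597 − 0.574351·(0.945597 − 0.234082) / (0.574351 − (-0.736252)) = 0.945597 − (0.408660)/(1.310603) = 0.633787
h(0.633787) = -0.115265
t₅ = 0.633787 − (-0.115265)·(0.633787 − 0.945597) / (-0.115265 − 0.574351) = 0.633787 − (0.035941)/(-0.689616) = 0.685904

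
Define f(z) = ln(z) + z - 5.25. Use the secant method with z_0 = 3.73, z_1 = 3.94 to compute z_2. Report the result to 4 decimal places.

3.8915

f(3.73) = -0.203592, f(3.94) = 0.061181
z_2 = 3.940000 − 0.061181·(3.940000 − 3.730000) / (0.061181 − (-0.203592)) = 3.940000 − (0.012848)/(0.264772) = 3.891476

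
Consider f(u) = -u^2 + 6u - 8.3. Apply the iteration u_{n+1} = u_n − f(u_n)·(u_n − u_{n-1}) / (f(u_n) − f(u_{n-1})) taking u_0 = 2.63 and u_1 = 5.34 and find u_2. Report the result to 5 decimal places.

f(2.63) = 0.5631000, f(5.34) = -4.7756000
u_2 = 5.3400000 − (-4.7756000)·(5.3400000 − 2.6300000) / (-4.7756000 − 0.5631000) = 5.3400000 − (-12.9418760)/(-5.3387000) = 2.9158376

2.91584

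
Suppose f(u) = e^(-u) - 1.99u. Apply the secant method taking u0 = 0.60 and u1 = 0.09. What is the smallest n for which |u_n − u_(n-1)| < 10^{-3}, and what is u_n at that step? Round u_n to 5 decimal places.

f(0.60) = -0.6451884, f(0.09) = 0.7348312
u2 = 0.0900000 − 0.7348312·(-0.5100000)/(1.3800195) = 0.3615642;  |Δ| = 0.2715642
f(0.3615642) = -0.0229269
u3 = 0.3615642 − (-0.0229269)·(0.2715642)/(-0.7577581) = 0.3533477;  |Δ| = 0.0082165
f(0.3533477) = -0.0008290
u4 = 0.3533477 − (-0.0008290)·(-0.0082165)/(0.0220979) = 0.3530395;  |Δ| = 0.0003082
|u4 − u3| = 0.0003082 < 10^{-3}

n = 4, u_n = 0.35304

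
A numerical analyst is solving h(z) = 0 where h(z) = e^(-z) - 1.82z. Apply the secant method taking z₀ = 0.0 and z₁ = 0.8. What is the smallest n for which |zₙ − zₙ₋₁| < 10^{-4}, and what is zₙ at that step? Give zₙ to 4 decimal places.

h(0.0) = 1.000000, h(0.8) = -1.006671
z₂ = 0.800000 − (-1.006671)·(0.800000)/(-2.006671) = 0.398670;  |Δ| = 0.401330
h(0.398670) = -0.054368
z₃ = 0.398670 − (-0.054368)·(-0.401330)/(0.952303) = 0.375758;  |Δ| = 0.022912
h(0.375758) = 0.002889
z₄ = 0.375758 − 0.002889·(-0.022912)/(0.057257) = 0.376914;  |Δ| = 0.001156
h(0.376914) = -0.000009
z₅ = 0.376914 − (-0.000009)·(0.001156)/(-0.002898) = 0.376911;  |Δ| = 0.000003
|z₅ − z₄| = 0.000003 < 10^{-4}

n = 5, zₙ = 0.3769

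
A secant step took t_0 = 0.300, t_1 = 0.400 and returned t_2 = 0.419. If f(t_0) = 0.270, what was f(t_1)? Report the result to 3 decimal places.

0.043

The secant line through (0.300, 0.270) and (0.400, f(t_1)) crosses zero at t_2 = 0.419.
So (0.300, 0.270), (0.400, f(t_1)), (0.419, 0) are collinear:
f(t_1) = 0.270 · (0.400 − 0.419) / (0.300 − 0.419) = 0.270 · (-0.01900)/(-0.11900) = 0.04311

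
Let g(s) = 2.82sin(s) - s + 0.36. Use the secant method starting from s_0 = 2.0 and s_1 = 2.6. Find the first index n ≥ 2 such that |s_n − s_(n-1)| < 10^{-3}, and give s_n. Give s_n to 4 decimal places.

g(2.0) = 0.924219, g(2.6) = -0.786286
s_2 = 2.600000 − (-0.786286)·(0.600000)/(-1.710505) = 2.324192;  |Δ| = 0.275808
g(2.324192) = 0.092633
s_3 = 2.324192 − 0.092633·(-0.275808)/(0.878919) = 2.353260;  |Δ| = 0.029069
g(2.353260) = 0.006624
s_4 = 2.353260 − 0.006624·(0.029069)/(-0.086009) = 2.355499;  |Δ| = 0.002239
g(2.355499) = -0.000071
s_5 = 2.355499 − (-0.000071)·(0.002239)/(-0.006694) = 2.355475;  |Δ| = 0.000024
|s_5 − s_4| = 0.000024 < 10^{-3}

n = 5, s_n = 2.3555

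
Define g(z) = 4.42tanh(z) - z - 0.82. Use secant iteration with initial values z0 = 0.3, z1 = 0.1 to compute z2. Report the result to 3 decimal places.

0.248

g(0.3) = 0.16760, g(0.1) = -0.47947
z2 = 0.10000 − (-0.47947)·(0.10000 − 0.30000) / (-0.47947 − 0.16760) = 0.10000 − (0.09589)/(-0.64707) = 0.24820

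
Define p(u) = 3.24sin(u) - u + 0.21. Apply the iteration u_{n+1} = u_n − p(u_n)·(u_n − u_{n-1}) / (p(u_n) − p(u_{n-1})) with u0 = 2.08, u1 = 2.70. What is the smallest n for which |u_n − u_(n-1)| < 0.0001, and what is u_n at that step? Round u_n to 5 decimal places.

p(2.08) = 0.9589509, p(2.70) = -1.1052892
u2 = 2.7000000 − (-1.1052892)·(0.6200000)/(-2.0642400) = 2.3680234;  |Δ| = 0.3319766
p(2.3680234) = 0.1057424
u3 = 2.3680234 − 0.1057424·(-0.3319766)/(1.2110316) = 2.3970103;  |Δ| = 0.0289869
p(2.3970103) = 0.0086234
u4 = 2.3970103 − 0.0086234·(0.0289869)/(-0.0971190) = 2.3995841;  |Δ| = 0.0025738
p(2.3995841) = -0.0000900
u5 = 2.3995841 − (-0.0000900)·(0.0025738)/(-0.0087135) = 2.3995575;  |Δ| = 0.0000266
|u5 − u4| = 0.0000266 < 0.0001

n = 5, u_n = 2.39956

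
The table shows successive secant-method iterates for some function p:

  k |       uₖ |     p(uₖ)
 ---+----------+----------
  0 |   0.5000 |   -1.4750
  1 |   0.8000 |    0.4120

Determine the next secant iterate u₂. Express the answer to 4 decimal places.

0.7345

u₂ = 0.8000 − 0.4120·(0.8000 − 0.5000) / (0.4120 − (-1.4750))
   = 0.8000 − (0.123600)/(1.887000) = 0.734499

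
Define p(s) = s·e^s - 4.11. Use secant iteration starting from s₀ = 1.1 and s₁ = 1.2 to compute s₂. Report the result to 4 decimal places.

p(1.1) = -0.805417, p(1.2) = -0.125860
s₂ = 1.200000 − (-0.125860)·(1.200000 − 1.100000) / (-0.125860 − (-0.805417)) = 1.200000 − (-0.012586)/(0.679558) = 1.218521

1.2185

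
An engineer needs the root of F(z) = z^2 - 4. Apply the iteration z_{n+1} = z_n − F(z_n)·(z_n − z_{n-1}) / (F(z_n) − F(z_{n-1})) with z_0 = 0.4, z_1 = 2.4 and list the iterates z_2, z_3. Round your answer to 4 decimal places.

1.7714, 1.9781

F(0.4) = -3.840000, F(2.4) = 1.760000
z_2 = 2.400000 − 1.760000·(2.400000 − 0.400000) / (1.760000 − (-3.840000)) = 2.400000 − (3.520000)/(5.600000) = 1.771429
F(1.771429) = -0.862041
z_3 = 1.771429 − (-0.862041)·(1.771429 − 2.400000) / (-0.862041 − 1.760000) = 1.771429 − (0.541854)/(-2.622041) = 1.978082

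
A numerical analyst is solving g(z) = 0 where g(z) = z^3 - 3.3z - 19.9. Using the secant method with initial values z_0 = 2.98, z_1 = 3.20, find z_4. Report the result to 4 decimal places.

3.1132

g(2.98) = -3.270408, g(3.20) = 2.308000
z_2 = 3.200000 − 2.308000·(3.200000 − 2.980000) / (2.308000 − (-3.270408)) = 3.200000 − (0.507760)/(5.578408) = 3.108978
g(3.108978) = -0.109051
z_3 = 3.108978 − (-0.109051)·(3.108978 − 3.200000) / (-0.109051 − 2.308000) = 3.108978 − (0.009926)/(-2.417051) = 3.113084
g(3.113084) = -0.003363
z_4 = 3.113084 − (-0.003363)·(3.113084 − 3.108978) / (-0.003363 − (-0.109051)) = 3.113084 − (-0.000014)/(0.105688) = 3.113215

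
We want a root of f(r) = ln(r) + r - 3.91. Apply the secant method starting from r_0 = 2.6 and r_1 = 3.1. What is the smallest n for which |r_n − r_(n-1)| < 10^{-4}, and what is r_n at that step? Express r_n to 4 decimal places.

f(2.6) = -0.354489, f(3.1) = 0.321402
r_2 = 3.100000 − 0.321402·(0.500000)/(0.675891) = 2.862238;  |Δ| = 0.237762
f(2.862238) = 0.003842
r_3 = 2.862238 − 0.003842·(-0.237762)/(-0.317560) = 2.859362;  |Δ| = 0.002877
f(2.859362) = -0.000040
r_4 = 2.859362 − (-0.000040)·(-0.002877)/(-0.003882) = 2.859391;  |Δ| = 0.000030
|r_4 − r_3| = 0.000030 < 10^{-4}

n = 4, r_n = 2.8594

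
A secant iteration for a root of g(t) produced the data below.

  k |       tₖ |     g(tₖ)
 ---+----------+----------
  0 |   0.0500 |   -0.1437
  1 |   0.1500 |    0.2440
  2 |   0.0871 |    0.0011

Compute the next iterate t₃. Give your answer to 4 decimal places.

t₃ = 0.0871 − 0.0011·(0.0871 − 0.1500) / (0.0011 − 0.2440)
   = 0.0871 − (-0.000069)/(-0.242900) = 0.086815

0.0868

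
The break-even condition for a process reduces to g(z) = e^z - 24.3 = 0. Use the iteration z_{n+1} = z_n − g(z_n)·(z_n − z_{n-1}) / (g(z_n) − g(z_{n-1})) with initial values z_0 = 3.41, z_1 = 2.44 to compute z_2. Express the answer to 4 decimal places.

3.1021

g(3.41) = 5.965244, g(2.44) = -12.826959
z_2 = 2.440000 − (-12.826959)·(2.440000 − 3.410000) / (-12.826959 − 5.965244) = 2.440000 − (12.442150)/(-18.792204) = 3.102091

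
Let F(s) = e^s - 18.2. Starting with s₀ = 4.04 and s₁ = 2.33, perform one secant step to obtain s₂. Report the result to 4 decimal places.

2.6210

F(4.04) = 38.626343, F(2.33) = -7.922058
s₂ = 2.330000 − (-7.922058)·(2.330000 − 4.040000) / (-7.922058 − 38.626343) = 2.330000 − (13.546720)/(-46.548401) = 2.621024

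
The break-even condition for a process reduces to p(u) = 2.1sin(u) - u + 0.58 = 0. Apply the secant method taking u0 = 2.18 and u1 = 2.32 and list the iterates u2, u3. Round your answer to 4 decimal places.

p(2.18) = 0.122218, p(2.32) = -0.202314
u2 = 2.320000 − (-0.202314)·(2.320000 − 2.180000) / (-0.202314 − 0.122218) = 2.320000 − (-0.028324)/(-0.324532) = 2.232724
p(2.232724) = 0.003775
u3 = 2.232724 − 0.003775·(2.232724 − 2.320000) / (0.003775 − (-0.202314)) = 2.232724 − (-0.000329)/(0.206089) = 2.234323

2.2327, 2.2343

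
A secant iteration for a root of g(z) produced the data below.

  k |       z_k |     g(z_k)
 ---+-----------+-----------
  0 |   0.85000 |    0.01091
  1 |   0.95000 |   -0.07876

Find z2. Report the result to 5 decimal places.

z2 = 0.95000 − (-0.07876)·(0.95000 − 0.85000) / (-0.07876 − 0.01091)
   = 0.95000 − (-0.0078760)/(-0.0896700) = 0.8621668

0.86217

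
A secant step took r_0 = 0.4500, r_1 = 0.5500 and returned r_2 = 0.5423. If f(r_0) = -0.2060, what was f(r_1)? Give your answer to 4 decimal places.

0.0172

The secant line through (0.4500, -0.2060) and (0.5500, f(r_1)) crosses zero at r_2 = 0.5423.
So (0.4500, -0.2060), (0.5500, f(r_1)), (0.5423, 0) are collinear:
f(r_1) = -0.2060 · (0.5500 − 0.5423) / (0.4500 − 0.5423) = -0.2060 · (0.007700)/(-0.092300) = 0.017185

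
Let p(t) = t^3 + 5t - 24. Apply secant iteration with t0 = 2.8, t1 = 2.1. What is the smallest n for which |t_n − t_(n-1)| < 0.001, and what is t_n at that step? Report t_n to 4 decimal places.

n = 5, t_n = 2.3159

p(2.8) = 11.952000, p(2.1) = -4.239000
t2 = 2.100000 − (-4.239000)·(-0.700000)/(-16.191000) = 2.283268;  |Δ| = 0.183268
p(2.283268) = -0.680260
t3 = 2.283268 − (-0.680260)·(0.183268)/(3.558740) = 2.318301;  |Δ| = 0.035032
p(2.318301) = 0.051250
t4 = 2.318301 − 0.051250·(0.035032)/(0.731510) = 2.315846;  |Δ| = 0.002454
p(2.315846) = -0.000553
t5 = 2.315846 − (-0.000553)·(-0.002454)/(-0.051804) = 2.315872;  |Δ| = 0.000026
|t5 − t4| = 0.000026 < 0.001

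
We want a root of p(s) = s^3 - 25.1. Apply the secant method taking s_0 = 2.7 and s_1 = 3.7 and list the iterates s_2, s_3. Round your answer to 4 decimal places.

p(2.7) = -5.417000, p(3.7) = 25.553000
s_2 = 3.700000 − 25.553000·(3.700000 − 2.700000) / (25.553000 − (-5.417000)) = 3.700000 − (25.553000)/(30.970000) = 2.874911
p(2.874911) = -1.338530
s_3 = 2.874911 − (-1.338530)·(2.874911 − 3.700000) / (-1.338530 − 25.553000) = 2.874911 − (1.104406)/(-26.891530) = 2.915980

2.8749, 2.9160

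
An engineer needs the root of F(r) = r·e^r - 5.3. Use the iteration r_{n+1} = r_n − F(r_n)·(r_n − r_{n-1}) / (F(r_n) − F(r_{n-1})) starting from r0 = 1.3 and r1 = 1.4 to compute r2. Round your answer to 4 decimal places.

1.3584

F(1.3) = -0.529914, F(1.4) = 0.377280
r2 = 1.400000 − 0.377280·(1.400000 − 1.300000) / (0.377280 − (-0.529914)) = 1.400000 − (0.037728)/(0.907194) = 1.358412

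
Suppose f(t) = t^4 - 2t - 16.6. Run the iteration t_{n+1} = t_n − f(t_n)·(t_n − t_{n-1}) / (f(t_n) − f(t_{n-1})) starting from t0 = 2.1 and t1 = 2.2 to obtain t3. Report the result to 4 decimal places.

f(2.1) = -1.351900, f(2.2) = 2.425600
t2 = 2.200000 − 2.425600·(2.200000 − 2.100000) / (2.425600 − (-1.351900)) = 2.200000 − (0.242560)/(3.777500) = 2.135788
f(2.135788) = -0.063461
t3 = 2.135788 − (-0.063461)·(2.135788 − 2.200000) / (-0.063461 − 2.425600) = 2.135788 − (0.004075)/(-2.489061) = 2.137425

2.1374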